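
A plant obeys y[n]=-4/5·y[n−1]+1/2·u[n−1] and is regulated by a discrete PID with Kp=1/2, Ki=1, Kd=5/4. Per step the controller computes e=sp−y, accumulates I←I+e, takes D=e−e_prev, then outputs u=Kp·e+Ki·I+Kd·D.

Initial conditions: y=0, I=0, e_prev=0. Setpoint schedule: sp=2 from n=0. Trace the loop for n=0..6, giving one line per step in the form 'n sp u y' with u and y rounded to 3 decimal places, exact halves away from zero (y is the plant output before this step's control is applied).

0 2 5.500 0.000
1 2 -2.563 2.750
2 2 17.261 -3.481
3 2 -26.013 11.415
4 2 75.467 -22.139
5 2 -155.691 55.444
6 2 376.369 -122.201

(exact arithmetic carried between steps; '≈' marks a value shown rounded to 6 d.p. or computed from one; I and e_prev carry over from the previous line; the table rounds u and y to 3 d.p., halves away from zero)
n=0: y=0, sp=2, e=sp−y=2; I=2, D=e−e_prev=2; u=1/2·2+1·2+5/4·2=5.5; next y=-4/5·0+1/2·5.5=2.75
n=1: y=2.75, sp=2, e=sp−y=-0.75; I=1.25, D=e−e_prev=-2.75; u=1/2·(-0.75)+1·1.25+5/4·(-2.75)=-2.5625; next y=-4/5·2.75+1/2·(-2.5625)=-3.48125
n=2: y=-3.48125, sp=2, e=sp−y=5.48125; I=6.73125, D=e−e_prev=6.23125; u=1/2·5.48125+1·6.73125+5/4·6.23125≈17.260938; next y=-4/5·(-3.48125)+1/2·17.260938≈11.415469
n=3: y≈11.415469, sp=2, e=sp−y≈-9.415469; I≈-2.684219, D=e−e_prev≈-14.896719; u=1/2·(-9.415469)+1·(-2.684219)+5/4·(-14.896719)≈-26.012852; next y=-4/5·11.415469+1/2·(-26.012852)≈-22.138801
n=4: y≈-22.138801, sp=2, e=sp−y≈24.138801; I≈21.454582, D=e−e_prev≈33.554270; u=1/2·24.138801+1·21.454582+5/4·33.554270≈75.466819; next y=-4/5·(-22.138801)+1/2·75.466819≈55.444450
n=5: y≈55.444450, sp=2, e=sp−y≈-53.444450; I≈-31.989868, D=e−e_prev≈-77.583251; u=1/2·(-53.444450)+1·(-31.989868)+5/4·(-77.583251)≈-155.691157; next y=-4/5·55.444450+1/2·(-155.691157)≈-122.201139
n=6: y≈-122.201139, sp=2, e=sp−y≈124.201139; I≈92.211271, D=e−e_prev≈177.645589; u=1/2·124.201139+1·92.211271+5/4·177.645589≈376.368826; next y=-4/5·(-122.201139)+1/2·376.368826≈285.945324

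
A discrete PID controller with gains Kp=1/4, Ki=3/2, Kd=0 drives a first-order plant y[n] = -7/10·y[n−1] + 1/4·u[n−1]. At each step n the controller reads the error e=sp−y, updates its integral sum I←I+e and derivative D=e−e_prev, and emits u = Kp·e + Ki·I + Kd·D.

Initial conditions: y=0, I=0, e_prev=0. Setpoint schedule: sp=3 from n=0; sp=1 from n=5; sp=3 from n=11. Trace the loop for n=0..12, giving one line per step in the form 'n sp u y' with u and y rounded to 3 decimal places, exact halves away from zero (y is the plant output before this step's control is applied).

(exact arithmetic carried between steps; '≈' marks a value shown rounded to 6 d.p. or computed from one; I and e_prev carry over from the previous line; the table rounds u and y to 3 d.p., halves away from zero)
n=0: y=0, sp=3, e=sp−y=3; I=3, D=e−e_prev=3; u=1/4·3+3/2·3+0·3=5.25; next y=-7/10·0+1/4·5.25=1.3125
n=1: y=1.3125, sp=3, e=sp−y=1.6875; I=4.6875, D=e−e_prev=-1.3125; u=1/4·1.6875+3/2·4.6875+0·(-1.3125)=7.453125; next y=-7/10·1.3125+1/4·7.453125≈0.944531
n=2: y≈0.944531, sp=3, e=sp−y≈2.055469; I≈6.742969, D=e−e_prev≈0.367969; u=1/4·2.055469+3/2·6.742969+0·0.367969≈10.628320; next y=-7/10·0.944531+1/4·10.628320≈1.995908
n=3: y≈1.995908, sp=3, e=sp−y≈1.004092; I≈7.747061, D=e−e_prev≈-1.051377; u=1/4·1.004092+3/2·7.747061+0·(-1.051377)≈11.871614; next y=-7/10·1.995908+1/4·11.871614≈1.570768
n=4: y≈1.570768, sp=3, e=sp−y≈1.429232; I≈9.176293, D=e−e_prev≈0.425141; u=1/4·1.429232+3/2·9.176293+0·0.425141≈14.121747; next y=-7/10·1.570768+1/4·14.121747≈2.430899
n=5: y≈2.430899, sp=1, e=sp−y≈-1.430899; I≈7.745393, D=e−e_prev≈-2.860132; u=1/4·(-1.430899)+3/2·7.745393+0·(-2.860132)≈11.260365; next y=-7/10·2.430899+1/4·11.260365≈1.113462
n=6: y≈1.113462, sp=1, e=sp−y≈-0.113462; I≈7.631932, D=e−e_prev≈1.317438; u=1/4·(-0.113462)+3/2·7.631932+0·1.317438≈11.419532; next y=-7/10·1.113462+1/4·11.419532≈2.075460
n=7: y≈2.075460, sp=1, e=sp−y≈-1.075460; I≈6.556472, D=e−e_prev≈-0.961998; u=1/4·(-1.075460)+3/2·6.556472+0·(-0.961998)≈9.565843; next y=-7/10·2.075460+1/4·9.565843≈0.938639
n=8: y≈0.938639, sp=1, e=sp−y≈0.061361; I≈6.617833, D=e−e_prev≈1.136821; u=1/4·0.061361+3/2·6.617833+0·1.136821≈9.942090; next y=-7/10·0.938639+1/4·9.942090≈1.828475
n=9: y≈1.828475, sp=1, e=sp−y≈-0.828475; I≈5.789358, D=e−e_prev≈-0.889836; u=1/4·(-0.828475)+3/2·5.789358+0·(-0.889836)≈8.476918; next y=-7/10·1.828475+1/4·8.476918≈0.839297
n=10: y≈0.839297, sp=1, e=sp−y≈0.160703; I≈5.950061, D=e−e_prev≈0.989179; u=1/4·0.160703+3/2·5.950061+0·0.989179≈8.965267; next y=-7/10·0.839297+1/4·8.965267≈1.653809
n=11: y≈1.653809, sp=3, e=sp−y≈1.346191; I≈7.296252, D=e−e_prev≈1.185488; u=1/4·1.346191+3/2·7.296252+0·1.185488≈11.280926; next y=-7/10·1.653809+1/4·11.280926≈1.662565
n=12: y≈1.662565, sp=3, e=sp−y≈1.337435; I≈8.633687, D=e−e_prev≈-0.008756; u=1/4·1.337435+3/2·8.633687+0·(-0.008756)≈13.284889; next y=-7/10·1.662565+1/4·13.284889≈2.157427

0 3 5.250 0.000
1 3 7.453 1.313
2 3 10.628 0.945
3 3 11.872 1.996
4 3 14.122 1.571
5 1 11.260 2.431
6 1 11.420 1.113
7 1 9.566 2.075
8 1 9.942 0.939
9 1 8.477 1.828
10 1 8.965 0.839
11 3 11.281 1.654
12 3 13.285 1.663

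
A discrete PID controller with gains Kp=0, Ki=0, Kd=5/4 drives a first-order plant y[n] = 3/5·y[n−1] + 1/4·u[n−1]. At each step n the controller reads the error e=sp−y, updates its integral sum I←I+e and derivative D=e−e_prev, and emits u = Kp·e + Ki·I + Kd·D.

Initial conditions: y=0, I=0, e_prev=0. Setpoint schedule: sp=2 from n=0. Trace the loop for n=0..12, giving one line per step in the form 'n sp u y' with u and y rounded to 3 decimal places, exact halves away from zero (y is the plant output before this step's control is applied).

0 2 2.500 0.000
1 2 -0.781 0.625
2 2 0.557 0.180
3 2 -0.084 0.247
4 2 0.150 0.127
5 2 0.017 0.114
6 2 0.052 0.072
7 2 0.020 0.056
8 2 0.022 0.039
9 2 0.013 0.029
10 2 0.010 0.020
11 2 0.007 0.015
12 2 0.005 0.011

(exact arithmetic carried between steps; '≈' marks a value shown rounded to 6 d.p. or computed from one; I and e_prev carry over from the previous line; the table rounds u and y to 3 d.p., halves away from zero)
n=0: y=0, sp=2, e=sp−y=2; I=2, D=e−e_prev=2; u=0·2+0·2+5/4·2=2.5; next y=3/5·0+1/4·2.5=0.625
n=1: y=0.625, sp=2, e=sp−y=1.375; I=3.375, D=e−e_prev=-0.625; u=0·1.375+0·3.375+5/4·(-0.625)=-0.78125; next y=3/5·0.625+1/4·(-0.78125)≈0.179688
n=2: y≈0.179688, sp=2, e=sp−y≈1.820313; I≈5.195313, D=e−e_prev≈0.445313; u=0·1.820313+0·5.195313+5/4·0.445313≈0.556641; next y=3/5·0.179688+1/4·0.556641≈0.246973
n=3: y≈0.246973, sp=2, e=sp−y≈1.753027; I≈6.948340, D=e−e_prev≈-0.067285; u=0·1.753027+0·6.948340+5/4·(-0.067285)≈-0.084106; next y=3/5·0.246973+1/4·(-0.084106)≈0.127157
n=4: y≈0.127157, sp=2, e=sp−y≈1.872843; I≈8.821183, D=e−e_prev≈0.119816; u=0·1.872843+0·8.821183+5/4·0.119816≈0.149770; next y=3/5·0.127157+1/4·0.149770≈0.113737
n=5: y≈0.113737, sp=2, e=sp−y≈1.886263; I≈10.707446, D=e−e_prev≈0.013420; u=0·1.886263+0·10.707446+5/4·0.013420≈0.016775; next y=3/5·0.113737+1/4·0.016775≈0.072436
n=6: y≈0.072436, sp=2, e=sp−y≈1.927564; I≈12.635010, D=e−e_prev≈0.041301; u=0·1.927564+0·12.635010+5/4·0.041301≈0.051626; next y=3/5·0.072436+1/4·0.051626≈0.056368
n=7: y≈0.056368, sp=2, e=sp−y≈1.943632; I≈14.578642, D=e−e_prev≈0.016068; u=0·1.943632+0·14.578642+5/4·0.016068≈0.020085; next y=3/5·0.056368+1/4·0.020085≈0.038842
n=8: y≈0.038842, sp=2, e=sp−y≈1.961158; I≈16.539800, D=e−e_prev≈0.017526; u=0·1.961158+0·16.539800+5/4·0.017526≈0.021907; next y=3/5·0.038842+1/4·0.021907≈0.028782
n=9: y≈0.028782, sp=2, e=sp−y≈1.971218; I≈18.511018, D=e−e_prev≈0.010060; u=0·1.971218+0·18.511018+5/4·0.010060≈0.012575; next y=3/5·0.028782+1/4·0.012575≈0.020413
n=10: y≈0.020413, sp=2, e=sp−y≈1.979587; I≈20.490605, D=e−e_prev≈0.008369; u=0·1.979587+0·20.490605+5/4·0.008369≈0.010461; next y=3/5·0.020413+1/4·0.010461≈0.014863
n=11: y≈0.014863, sp=2, e=sp−y≈1.985137; I≈22.475742, D=e−e_prev≈0.005550; u=0·1.985137+0·22.475742+5/4·0.005550≈0.006937; next y=3/5·0.014863+1/4·0.006937≈0.010652
n=12: y≈0.010652, sp=2, e=sp−y≈1.989348; I≈24.465090, D=e−e_prev≈0.004211; u=0·1.989348+0·24.465090+5/4·0.004211≈0.005264; next y=3/5·0.010652+1/4·0.005264≈0.007707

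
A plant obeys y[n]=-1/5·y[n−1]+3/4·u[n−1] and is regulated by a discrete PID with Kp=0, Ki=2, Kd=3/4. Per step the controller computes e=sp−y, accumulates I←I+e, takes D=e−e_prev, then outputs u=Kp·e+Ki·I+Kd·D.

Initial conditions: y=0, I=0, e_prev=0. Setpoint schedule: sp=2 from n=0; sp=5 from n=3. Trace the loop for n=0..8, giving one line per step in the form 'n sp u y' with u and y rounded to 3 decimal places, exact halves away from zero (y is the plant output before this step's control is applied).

(exact arithmetic carried between steps; '≈' marks a value shown rounded to 6 d.p. or computed from one; I and e_prev carry over from the previous line; the table rounds u and y to 3 d.p., halves away from zero)
n=0: y=0, sp=2, e=sp−y=2; I=2, D=e−e_prev=2; u=0·2+2·2+3/4·2=5.5; next y=-1/5·0+3/4·5.5=4.125
n=1: y=4.125, sp=2, e=sp−y=-2.125; I=-0.125, D=e−e_prev=-4.125; u=0·(-2.125)+2·(-0.125)+3/4·(-4.125)=-3.34375; next y=-1/5·4.125+3/4·(-3.34375)≈-3.332813
n=2: y≈-3.332813, sp=2, e=sp−y≈5.332813; I≈5.207813, D=e−e_prev≈7.457813; u=0·5.332813+2·5.207813+3/4·7.457813≈16.008984; next y=-1/5·(-3.332813)+3/4·16.008984≈12.673301
n=3: y≈12.673301, sp=5, e=sp−y≈-7.673301; I≈-2.465488, D=e−e_prev≈-13.006113; u=0·(-7.673301)+2·(-2.465488)+3/4·(-13.006113)≈-14.685562; next y=-1/5·12.673301+3/4·(-14.685562)≈-13.548831
n=4: y≈-13.548831, sp=5, e=sp−y≈18.548831; I≈16.083343, D=e−e_prev≈26.222132; u=0·18.548831+2·16.083343+3/4·26.222132≈51.833285; next y=-1/5·(-13.548831)+3/4·51.833285≈41.584730
n=5: y≈41.584730, sp=5, e=sp−y≈-36.584730; I≈-20.501387, D=e−e_prev≈-55.133561; u=0·(-36.584730)+2·(-20.501387)+3/4·(-55.133561)≈-82.352945; next y=-1/5·41.584730+3/4·(-82.352945)≈-70.081655
n=6: y≈-70.081655, sp=5, e=sp−y≈75.081655; I≈54.580268, D=e−e_prev≈111.666385; u=0·75.081655+2·54.580268+3/4·111.666385≈192.910324; next y=-1/5·(-70.081655)+3/4·192.910324≈158.699074
n=7: y≈158.699074, sp=5, e=sp−y≈-153.699074; I≈-99.118806, D=e−e_prev≈-228.780729; u=0·(-153.699074)+2·(-99.118806)+3/4·(-228.780729)≈-369.823160; next y=-1/5·158.699074+3/4·(-369.823160)≈-309.107185
n=8: y≈-309.107185, sp=5, e=sp−y≈314.107185; I≈214.988378, D=e−e_prev≈467.806259; u=0·314.107185+2·214.988378+3/4·467.806259≈780.831451; next y=-1/5·(-309.107185)+3/4·780.831451≈647.445025

0 2 5.500 0.000
1 2 -3.344 4.125
2 2 16.009 -3.333
3 5 -14.686 12.673
4 5 51.833 -13.549
5 5 -82.353 41.585
6 5 192.910 -70.082
7 5 -369.823 158.699
8 5 780.831 -309.107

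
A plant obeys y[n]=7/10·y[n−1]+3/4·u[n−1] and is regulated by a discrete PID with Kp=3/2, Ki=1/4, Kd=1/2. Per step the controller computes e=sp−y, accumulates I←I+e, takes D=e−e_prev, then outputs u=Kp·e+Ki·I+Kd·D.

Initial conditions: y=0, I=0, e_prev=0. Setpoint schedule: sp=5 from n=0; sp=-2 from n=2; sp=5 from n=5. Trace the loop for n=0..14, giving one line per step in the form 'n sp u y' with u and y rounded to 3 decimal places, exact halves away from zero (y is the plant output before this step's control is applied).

(exact arithmetic carried between steps; '≈' marks a value shown rounded to 6 d.p. or computed from one; I and e_prev carry over from the previous line; the table rounds u and y to 3 d.p., halves away from zero)
n=0: y=0, sp=5, e=sp−y=5; I=5, D=e−e_prev=5; u=3/2·5+1/4·5+1/2·5=11.25; next y=7/10·0+3/4·11.25=8.4375
n=1: y=8.4375, sp=5, e=sp−y=-3.4375; I=1.5625, D=e−e_prev=-8.4375; u=3/2·(-3.4375)+1/4·1.5625+1/2·(-8.4375)=-8.984375; next y=7/10·8.4375+3/4·(-8.984375)≈-0.832031
n=2: y≈-0.832031, sp=-2, e=sp−y≈-1.167969; I≈0.394531, D=e−e_prev≈2.269531; u=3/2·(-1.167969)+1/4·0.394531+1/2·2.269531≈-0.518555; next y=7/10·(-0.832031)+3/4·(-0.518555)≈-0.971338
n=3: y≈-0.971338, sp=-2, e=sp−y≈-1.028662; I≈-0.634131, D=e−e_prev≈0.139307; u=3/2·(-1.028662)+1/4·(-0.634131)+1/2·0.139307≈-1.631873; next y=7/10·(-0.971338)+3/4·(-1.631873)≈-1.903841
n=4: y≈-1.903841, sp=-2, e=sp−y≈-0.096159; I≈-0.730290, D=e−e_prev≈0.932503; u=3/2·(-0.096159)+1/4·(-0.730290)+1/2·0.932503≈0.139440; next y=7/10·(-1.903841)+3/4·0.139440≈-1.228108
n=5: y≈-1.228108, sp=5, e=sp−y≈6.228108; I≈5.497818, D=e−e_prev≈6.324267; u=3/2·6.228108+1/4·5.497818+1/2·6.324267≈13.878751; next y=7/10·(-1.228108)+3/4·13.878751≈9.549387
n=6: y≈9.549387, sp=5, e=sp−y≈-4.549387; I≈0.948431, D=e−e_prev≈-10.777496; u=3/2·(-4.549387)+1/4·0.948431+1/2·(-10.777496)≈-11.975721; next y=7/10·9.549387+3/4·(-11.975721)≈-2.297220
n=7: y≈-2.297220, sp=5, e=sp−y≈7.297220; I≈8.245651, D=e−e_prev≈11.846607; u=3/2·7.297220+1/4·8.245651+1/2·11.846607≈18.930545; next y=7/10·(-2.297220)+3/4·18.930545≈12.589855
n=8: y≈12.589855, sp=5, e=sp−y≈-7.589855; I≈0.655795, D=e−e_prev≈-14.887075; u=3/2·(-7.589855)+1/4·0.655795+1/2·(-14.887075)≈-18.664372; next y=7/10·12.589855+3/4·(-18.664372)≈-5.185380
n=9: y≈-5.185380, sp=5, e=sp−y≈10.185380; I≈10.841175, D=e−e_prev≈17.775235; u=3/2·10.185380+1/4·10.841175+1/2·17.775235≈26.875982; next y=7/10·(-5.185380)+3/4·26.875982≈16.527220
n=10: y≈16.527220, sp=5, e=sp−y≈-11.527220; I≈-0.686045, D=e−e_prev≈-21.712600; u=3/2·(-11.527220)+1/4·(-0.686045)+1/2·(-21.712600)≈-28.318642; next y=7/10·16.527220+3/4·(-28.318642)≈-9.669927
n=11: y≈-9.669927, sp=5, e=sp−y≈14.669927; I≈13.983882, D=e−e_prev≈26.197147; u=3/2·14.669927+1/4·13.983882+1/2·26.197147≈38.599435; next y=7/10·(-9.669927)+3/4·38.599435≈22.180627
n=12: y≈22.180627, sp=5, e=sp−y≈-17.180627; I≈-3.196745, D=e−e_prev≈-31.850554; u=3/2·(-17.180627)+1/4·(-3.196745)+1/2·(-31.850554)≈-42.495404; next y=7/10·22.180627+3/4·(-42.495404)≈-16.345114
n=13: y≈-16.345114, sp=5, e=sp−y≈21.345114; I≈18.148369, D=e−e_prev≈38.525741; u=3/2·21.345114+1/4·18.148369+1/2·38.525741≈55.817634; next y=7/10·(-16.345114)+3/4·55.817634≈30.421646
n=14: y≈30.421646, sp=5, e=sp−y≈-25.421646; I≈-7.273276, D=e−e_prev≈-46.766760; u=3/2·(-25.421646)+1/4·(-7.273276)+1/2·(-46.766760)≈-63.334167; next y=7/10·30.421646+3/4·(-63.334167)≈-26.205474

0 5 11.250 0.000
1 5 -8.984 8.438
2 -2 -0.519 -0.832
3 -2 -1.632 -0.971
4 -2 0.139 -1.904
5 5 13.879 -1.228
6 5 -11.976 9.549
7 5 18.931 -2.297
8 5 -18.664 12.590
9 5 26.876 -5.185
10 5 -28.319 16.527
11 5 38.599 -9.670
12 5 -42.495 22.181
13 5 55.818 -16.345
14 5 -63.334 30.422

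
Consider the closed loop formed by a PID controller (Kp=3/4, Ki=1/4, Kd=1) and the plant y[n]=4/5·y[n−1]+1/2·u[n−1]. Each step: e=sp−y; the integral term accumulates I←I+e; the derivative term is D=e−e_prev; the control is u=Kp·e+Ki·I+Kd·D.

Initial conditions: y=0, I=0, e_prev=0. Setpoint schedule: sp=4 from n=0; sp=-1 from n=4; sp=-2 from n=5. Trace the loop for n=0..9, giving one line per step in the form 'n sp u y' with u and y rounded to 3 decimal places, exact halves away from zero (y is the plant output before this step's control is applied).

(exact arithmetic carried between steps; '≈' marks a value shown rounded to 6 d.p. or computed from one; I and e_prev carry over from the previous line; the table rounds u and y to 3 d.p., halves away from zero)
n=0: y=0, sp=4, e=sp−y=4; I=4, D=e−e_prev=4; u=3/4·4+1/4·4+1·4=8; next y=4/5·0+1/2·8=4
n=1: y=4, sp=4, e=sp−y=0; I=4, D=e−e_prev=-4; u=3/4·0+1/4·4+1·(-4)=-3; next y=4/5·4+1/2·(-3)=1.7
n=2: y=1.7, sp=4, e=sp−y=2.3; I=6.3, D=e−e_prev=2.3; u=3/4·2.3+1/4·6.3+1·2.3=5.6; next y=4/5·1.7+1/2·5.6=4.16
n=3: y=4.16, sp=4, e=sp−y=-0.16; I=6.14, D=e−e_prev=-2.46; u=3/4·(-0.16)+1/4·6.14+1·(-2.46)=-1.045; next y=4/5·4.16+1/2·(-1.045)=2.8055
n=4: y=2.8055, sp=-1, e=sp−y=-3.8055; I=2.3345, D=e−e_prev=-3.6455; u=3/4·(-3.8055)+1/4·2.3345+1·(-3.6455)=-5.916; next y=4/5·2.8055+1/2·(-5.916)=-0.7136
n=5: y=-0.7136, sp=-2, e=sp−y=-1.2864; I=1.0481, D=e−e_prev=2.5191; u=3/4·(-1.2864)+1/4·1.0481+1·2.5191=1.816325; next y=4/5·(-0.7136)+1/2·1.816325≈0.337283
n=6: y≈0.337283, sp=-2, e=sp−y≈-2.337283; I≈-1.289183, D=e−e_prev≈-1.050883; u=3/4·(-2.337283)+1/4·(-1.289183)+1·(-1.050883)≈-3.12614; next y=4/5·0.337283+1/2·(-3.12614)≈-1.293244
n=7: y=-1.293244, sp=-2, e=sp−y=-0.706756; I≈-1.995939, D=e−e_prev≈1.630527; u=3/4·(-0.706756)+1/4·(-1.995939)+1·1.630527≈0.601475; next y=4/5·(-1.293244)+1/2·0.601475≈-0.733858
n=8: y≈-0.733858, sp=-2, e=sp−y≈-1.266142; I≈-3.262081, D=e−e_prev≈-0.559386; u=3/4·(-1.266142)+1/4·(-3.262081)+1·(-0.559386)≈-2.324513; next y=4/5·(-0.733858)+1/2·(-2.324513)≈-1.749343
n=9: y≈-1.749343, sp=-2, e=sp−y≈-0.250657; I≈-3.512738, D=e−e_prev≈1.015485; u=3/4·(-0.250657)+1/4·(-3.512738)+1·1.015485≈-0.050692; next y=4/5·(-1.749343)+1/2·(-0.050692)≈-1.424820

0 4 8.000 0.000
1 4 -3.000 4.000
2 4 5.600 1.700
3 4 -1.045 4.160
4 -1 -5.916 2.806
5 -2 1.816 -0.714
6 -2 -3.126 0.337
7 -2 0.601 -1.293
8 -2 -2.325 -0.734
9 -2 -0.051 -1.749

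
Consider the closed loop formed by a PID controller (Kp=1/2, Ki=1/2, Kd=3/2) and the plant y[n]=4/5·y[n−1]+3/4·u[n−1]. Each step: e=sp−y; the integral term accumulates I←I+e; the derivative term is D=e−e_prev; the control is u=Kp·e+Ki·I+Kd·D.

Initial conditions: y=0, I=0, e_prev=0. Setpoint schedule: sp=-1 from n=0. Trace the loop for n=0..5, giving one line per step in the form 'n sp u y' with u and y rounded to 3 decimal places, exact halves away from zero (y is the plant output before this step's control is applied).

0 -1 -2.500 0.000
1 -1 3.188 -1.875
2 -1 -6.102 0.891
3 -1 8.987 -3.864
4 -1 -15.495 3.650
5 -1 24.328 -8.702

(exact arithmetic carried between steps; '≈' marks a value shown rounded to 6 d.p. or computed from one; I and e_prev carry over from the previous line; the table rounds u and y to 3 d.p., halves away from zero)
n=0: y=0, sp=-1, e=sp−y=-1; I=-1, D=e−e_prev=-1; u=1/2·(-1)+1/2·(-1)+3/2·(-1)=-2.5; next y=4/5·0+3/4·(-2.5)=-1.875
n=1: y=-1.875, sp=-1, e=sp−y=0.875; I=-0.125, D=e−e_prev=1.875; u=1/2·0.875+1/2·(-0.125)+3/2·1.875=3.1875; next y=4/5·(-1.875)+3/4·3.1875=0.890625
n=2: y=0.890625, sp=-1, e=sp−y=-1.890625; I=-2.015625, D=e−e_prev=-2.765625; u=1/2·(-1.890625)+1/2·(-2.015625)+3/2·(-2.765625)≈-6.101563; next y=4/5·0.890625+3/4·(-6.101563)≈-3.863672
n=3: y≈-3.863672, sp=-1, e=sp−y≈2.863672; I≈0.848047, D=e−e_prev≈4.754297; u=1/2·2.863672+1/2·0.848047+3/2·4.754297≈8.987305; next y=4/5·(-3.863672)+3/4·8.987305≈3.649541
n=4: y≈3.649541, sp=-1, e=sp−y≈-4.649541; I≈-3.801494, D=e−e_prev≈-7.513213; u=1/2·(-4.649541)+1/2·(-3.801494)+3/2·(-7.513213)≈-15.495337; next y=4/5·3.649541+3/4·(-15.495337)≈-8.701870
n=5: y≈-8.701870, sp=-1, e=sp−y≈7.701870; I≈3.900376, D=e−e_prev≈12.351411; u=1/2·7.701870+1/2·3.900376+3/2·12.351411≈24.328239; next y=4/5·(-8.701870)+3/4·24.328239≈11.284683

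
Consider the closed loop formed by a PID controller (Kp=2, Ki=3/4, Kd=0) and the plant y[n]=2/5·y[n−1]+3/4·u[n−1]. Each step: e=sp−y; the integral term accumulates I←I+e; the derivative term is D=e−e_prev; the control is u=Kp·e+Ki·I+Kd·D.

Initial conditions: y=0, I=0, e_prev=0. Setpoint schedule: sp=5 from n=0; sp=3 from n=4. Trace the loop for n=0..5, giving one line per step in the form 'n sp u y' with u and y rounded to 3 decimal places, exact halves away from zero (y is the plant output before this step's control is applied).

0 5 13.750 0.000
1 5 -10.859 10.313
2 5 24.569 -4.020
3 5 -25.972 16.819
4 3 40.983 -12.752
5 3 -52.771 25.637

(exact arithmetic carried between steps; '≈' marks a value shown rounded to 6 d.p. or computed from one; I and e_prev carry over from the previous line; the table rounds u and y to 3 d.p., halves away from zero)
n=0: y=0, sp=5, e=sp−y=5; I=5, D=e−e_prev=5; u=2·5+3/4·5+0·5=13.75; next y=2/5·0+3/4·13.75=10.3125
n=1: y=10.3125, sp=5, e=sp−y=-5.3125; I=-0.3125, D=e−e_prev=-10.3125; u=2·(-5.3125)+3/4·(-0.3125)+0·(-10.3125)=-10.859375; next y=2/5·10.3125+3/4·(-10.859375)≈-4.019531
n=2: y≈-4.019531, sp=5, e=sp−y≈9.019531; I≈8.707031, D=e−e_prev≈14.332031; u=2·9.019531+3/4·8.707031+0·14.332031≈24.569336; next y=2/5·(-4.019531)+3/4·24.569336≈16.819189
n=3: y≈16.819189, sp=5, e=sp−y≈-11.819189; I≈-3.112158, D=e−e_prev≈-20.838721; u=2·(-11.819189)+3/4·(-3.112158)+0·(-20.838721)≈-25.972498; next y=2/5·16.819189+3/4·(-25.972498)≈-12.751697
n=4: y≈-12.751697, sp=3, e=sp−y≈15.751697; I≈12.639539, D=e−e_prev≈27.570887; u=2·15.751697+3/4·12.639539+0·27.570887≈40.983049; next y=2/5·(-12.751697)+3/4·40.983049≈25.636608
n=5: y≈25.636608, sp=3, e=sp−y≈-22.636608; I≈-9.997069, D=e−e_prev≈-38.388305; u=2·(-22.636608)+3/4·(-9.997069)+0·(-38.388305)≈-52.771017; next y=2/5·25.636608+3/4·(-52.771017)≈-29.323620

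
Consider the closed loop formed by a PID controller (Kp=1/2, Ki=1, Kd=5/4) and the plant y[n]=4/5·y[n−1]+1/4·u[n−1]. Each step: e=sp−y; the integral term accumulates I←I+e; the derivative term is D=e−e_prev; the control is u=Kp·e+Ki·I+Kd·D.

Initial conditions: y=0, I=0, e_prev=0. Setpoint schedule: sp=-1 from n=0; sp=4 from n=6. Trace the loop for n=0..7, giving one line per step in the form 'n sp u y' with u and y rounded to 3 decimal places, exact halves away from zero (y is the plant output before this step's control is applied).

(exact arithmetic carried between steps; '≈' marks a value shown rounded to 6 d.p. or computed from one; I and e_prev carry over from the previous line; the table rounds u and y to 3 d.p., halves away from zero)
n=0: y=0, sp=-1, e=sp−y=-1; I=-1, D=e−e_prev=-1; u=1/2·(-1)+1·(-1)+5/4·(-1)=-2.75; next y=4/5·0+1/4·(-2.75)=-0.6875
n=1: y=-0.6875, sp=-1, e=sp−y=-0.3125; I=-1.3125, D=e−e_prev=0.6875; u=1/2·(-0.3125)+1·(-1.3125)+5/4·0.6875=-0.609375; next y=4/5·(-0.6875)+1/4·(-0.609375)≈-0.702344
n=2: y≈-0.702344, sp=-1, e=sp−y≈-0.297656; I≈-1.610156, D=e−e_prev≈0.014844; u=1/2·(-0.297656)+1·(-1.610156)+5/4·0.014844≈-1.740430; next y=4/5·(-0.702344)+1/4·(-1.740430)≈-0.996982
n=3: y≈-0.996982, sp=-1, e=sp−y≈-0.003018; I≈-1.613174, D=e−e_prev≈0.294639; u=1/2·(-0.003018)+1·(-1.613174)+5/4·0.294639≈-1.246384; next y=4/5·(-0.996982)+1/4·(-1.246384)≈-1.109182
n=4: y≈-1.109182, sp=-1, e=sp−y≈0.109182; I≈-1.503992, D=e−e_prev≈0.112200; u=1/2·0.109182+1·(-1.503992)+5/4·0.112200≈-1.309151; next y=4/5·(-1.109182)+1/4·(-1.309151)≈-1.214633
n=5: y≈-1.214633, sp=-1, e=sp−y≈0.214633; I≈-1.289358, D=e−e_prev≈0.105451; u=1/2·0.214633+1·(-1.289358)+5/4·0.105451≈-1.050227; next y=4/5·(-1.214633)+1/4·(-1.050227)≈-1.234264
n=6: y≈-1.234264, sp=4, e=sp−y≈5.234264; I≈3.944905, D=e−e_prev≈5.019630; u=1/2·5.234264+1·3.944905+5/4·5.019630≈12.836575; next y=4/5·(-1.234264)+1/4·12.836575≈2.221733
n=7: y≈2.221733, sp=4, e=sp−y≈1.778267; I≈5.723172, D=e−e_prev≈-3.455996; u=1/2·1.778267+1·5.723172+5/4·(-3.455996)≈2.292311; next y=4/5·2.221733+1/4·2.292311≈2.350464

0 -1 -2.750 0.000
1 -1 -0.609 -0.688
2 -1 -1.740 -0.702
3 -1 -1.246 -0.997
4 -1 -1.309 -1.109
5 -1 -1.050 -1.215
6 4 12.837 -1.234
7 4 2.292 2.222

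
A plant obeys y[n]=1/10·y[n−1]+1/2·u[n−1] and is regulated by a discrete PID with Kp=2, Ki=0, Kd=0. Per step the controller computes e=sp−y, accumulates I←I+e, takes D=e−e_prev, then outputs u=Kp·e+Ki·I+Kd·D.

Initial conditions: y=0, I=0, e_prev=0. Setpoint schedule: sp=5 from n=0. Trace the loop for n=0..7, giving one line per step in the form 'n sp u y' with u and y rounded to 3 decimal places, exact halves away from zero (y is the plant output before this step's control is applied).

(exact arithmetic carried between steps; '≈' marks a value shown rounded to 6 d.p. or computed from one; I and e_prev carry over from the previous line; the table rounds u and y to 3 d.p., halves away from zero)
n=0: y=0, sp=5, e=sp−y=5; I=5, D=e−e_prev=5; u=2·5+0·5+0·5=10; next y=1/10·0+1/2·10=5
n=1: y=5, sp=5, e=sp−y=0; I=5, D=e−e_prev=-5; u=2·0+0·5+0·(-5)=0; next y=1/10·5+1/2·0=0.5
n=2: y=0.5, sp=5, e=sp−y=4.5; I=9.5, D=e−e_prev=4.5; u=2·4.5+0·9.5+0·4.5=9; next y=1/10·0.5+1/2·9=4.55
n=3: y=4.55, sp=5, e=sp−y=0.45; I=9.95, D=e−e_prev=-4.05; u=2·0.45+0·9.95+0·(-4.05)=0.9; next y=1/10·4.55+1/2·0.9=0.905
n=4: y=0.905, sp=5, e=sp−y=4.095; I=14.045, D=e−e_prev=3.645; u=2·4.095+0·14.045+0·3.645=8.19; next y=1/10·0.905+1/2·8.19=4.1855
n=5: y=4.1855, sp=5, e=sp−y=0.8145; I=14.8595, D=e−e_prev=-3.2805; u=2·0.8145+0·14.8595+0·(-3.2805)=1.629; next y=1/10·4.1855+1/2·1.629=1.23305
n=6: y=1.23305, sp=5, e=sp−y=3.76695; I=18.62645, D=e−e_prev=2.95245; u=2·3.76695+0·18.62645+0·2.95245=7.5339; next y=1/10·1.23305+1/2·7.5339=3.890255
n=7: y=3.890255, sp=5, e=sp−y=1.109745; I=19.736195, D=e−e_prev=-2.657205; u=2·1.109745+0·19.736195+0·(-2.657205)=2.21949; next y=1/10·3.890255+1/2·2.21949≈1.498771

0 5 10.000 0.000
1 5 0.000 5.000
2 5 9.000 0.500
3 5 0.900 4.550
4 5 8.190 0.905
5 5 1.629 4.186
6 5 7.534 1.233
7 5 2.219 3.890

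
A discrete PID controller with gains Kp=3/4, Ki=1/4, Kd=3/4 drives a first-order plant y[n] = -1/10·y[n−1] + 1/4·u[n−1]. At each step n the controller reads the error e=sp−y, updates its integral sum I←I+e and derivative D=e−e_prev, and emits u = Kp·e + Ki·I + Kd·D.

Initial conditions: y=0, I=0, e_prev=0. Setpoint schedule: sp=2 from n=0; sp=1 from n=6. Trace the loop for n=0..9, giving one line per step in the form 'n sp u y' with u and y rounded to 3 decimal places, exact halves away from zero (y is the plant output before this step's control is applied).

(exact arithmetic carried between steps; '≈' marks a value shown rounded to 6 d.p. or computed from one; I and e_prev carry over from the previous line; the table rounds u and y to 3 d.p., halves away from zero)
n=0: y=0, sp=2, e=sp−y=2; I=2, D=e−e_prev=2; u=3/4·2+1/4·2+3/4·2=3.5; next y=-1/10·0+1/4·3.5=0.875
n=1: y=0.875, sp=2, e=sp−y=1.125; I=3.125, D=e−e_prev=-0.875; u=3/4·1.125+1/4·3.125+3/4·(-0.875)=0.96875; next y=-1/10·0.875+1/4·0.96875≈0.154688
n=2: y≈0.154688, sp=2, e=sp−y≈1.845313; I≈4.970313, D=e−e_prev≈0.720313; u=3/4·1.845313+1/4·4.970313+3/4·0.720313≈3.166797; next y=-1/10·0.154688+1/4·3.166797≈0.776230
n=3: y≈0.776230, sp=2, e=sp−y≈1.223770; I≈6.194082, D=e−e_prev≈-0.621543; u=3/4·1.223770+1/4·6.194082+3/4·(-0.621543)≈2.000190; next y=-1/10·0.776230+1/4·2.000190≈0.422425
n=4: y≈0.422425, sp=2, e=sp−y≈1.577575; I≈7.771657, D=e−e_prev≈0.353806; u=3/4·1.577575+1/4·7.771657+3/4·0.353806≈3.391450; next y=-1/10·0.422425+1/4·3.391450≈0.805620
n=5: y≈0.805620, sp=2, e=sp−y≈1.194380; I≈8.966037, D=e−e_prev≈-0.383196; u=3/4·1.194380+1/4·8.966037+3/4·(-0.383196)≈2.849898; next y=-1/10·0.805620+1/4·2.849898≈0.631912
n=6: y≈0.631912, sp=1, e=sp−y≈0.368088; I≈9.334125, D=e−e_prev≈-0.826292; u=3/4·0.368088+1/4·9.334125+3/4·(-0.826292)≈1.989878; next y=-1/10·0.631912+1/4·1.989878≈0.434278
n=7: y≈0.434278, sp=1, e=sp−y≈0.565722; I≈9.899847, D=e−e_prev≈0.197634; u=3/4·0.565722+1/4·9.899847+3/4·0.197634≈3.047479; next y=-1/10·0.434278+1/4·3.047479≈0.718442
n=8: y≈0.718442, sp=1, e=sp−y≈0.281558; I≈10.181405, D=e−e_prev≈-0.284164; u=3/4·0.281558+1/4·10.181405+3/4·(-0.284164)≈2.543397; next y=-1/10·0.718442+1/4·2.543397≈0.564005
n=9: y≈0.564005, sp=1, e=sp−y≈0.435995; I≈10.617400, D=e−e_prev≈0.154437; u=3/4·0.435995+1/4·10.617400+3/4·0.154437≈3.097174; next y=-1/10·0.564005+1/4·3.097174≈0.717893

0 2 3.500 0.000
1 2 0.969 0.875
2 2 3.167 0.155
3 2 2.000 0.776
4 2 3.391 0.422
5 2 2.850 0.806
6 1 1.990 0.632
7 1 3.047 0.434
8 1 2.543 0.718
9 1 3.097 0.564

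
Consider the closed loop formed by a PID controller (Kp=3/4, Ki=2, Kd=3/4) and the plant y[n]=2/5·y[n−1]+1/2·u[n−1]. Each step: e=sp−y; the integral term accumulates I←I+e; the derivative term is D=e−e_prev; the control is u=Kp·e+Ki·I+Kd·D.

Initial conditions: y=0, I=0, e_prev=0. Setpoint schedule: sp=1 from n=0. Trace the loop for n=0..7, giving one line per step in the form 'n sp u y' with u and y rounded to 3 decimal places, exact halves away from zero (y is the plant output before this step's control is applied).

(exact arithmetic carried between steps; '≈' marks a value shown rounded to 6 d.p. or computed from one; I and e_prev carry over from the previous line; the table rounds u and y to 3 d.p., halves away from zero)
n=0: y=0, sp=1, e=sp−y=1; I=1, D=e−e_prev=1; u=3/4·1+2·1+3/4·1=3.5; next y=2/5·0+1/2·3.5=1.75
n=1: y=1.75, sp=1, e=sp−y=-0.75; I=0.25, D=e−e_prev=-1.75; u=3/4·(-0.75)+2·0.25+3/4·(-1.75)=-1.375; next y=2/5·1.75+1/2·(-1.375)=0.0125
n=2: y=0.0125, sp=1, e=sp−y=0.9875; I=1.2375, D=e−e_prev=1.7375; u=3/4·0.9875+2·1.2375+3/4·1.7375=4.51875; next y=2/5·0.0125+1/2·4.51875=2.264375
n=3: y=2.264375, sp=1, e=sp−y=-1.264375; I=-0.026875, D=e−e_prev=-2.251875; u=3/4·(-1.264375)+2·(-0.026875)+3/4·(-2.251875)≈-2.690938; next y=2/5·2.264375+1/2·(-2.690938)≈-0.439719
n=4: y≈-0.439719, sp=1, e=sp−y≈1.439719; I≈1.412844, D=e−e_prev≈2.704094; u=3/4·1.439719+2·1.412844+3/4·2.704094≈5.933547; next y=2/5·(-0.439719)+1/2·5.933547≈2.790886
n=5: y≈2.790886, sp=1, e=sp−y≈-1.790886; I≈-0.378042, D=e−e_prev≈-3.230605; u=3/4·(-1.790886)+2·(-0.378042)+3/4·(-3.230605)≈-4.522202; next y=2/5·2.790886+1/2·(-4.522202)≈-1.144747
n=6: y≈-1.144747, sp=1, e=sp−y≈2.144747; I≈1.766705, D=e−e_prev≈3.935633; u=3/4·2.144747+2·1.766705+3/4·3.935633≈8.093694; next y=2/5·(-1.144747)+1/2·8.093694≈3.588948
n=7: y≈3.588948, sp=1, e=sp−y≈-2.588948; I≈-0.822244, D=e−e_prev≈-4.733695; u=3/4·(-2.588948)+2·(-0.822244)+3/4·(-4.733695)≈-7.136470; next y=2/5·3.588948+1/2·(-7.136470)≈-2.132656

0 1 3.500 0.000
1 1 -1.375 1.750
2 1 4.519 0.013
3 1 -2.691 2.264
4 1 5.934 -0.440
5 1 -4.522 2.791
6 1 8.094 -1.145
7 1 -7.136 3.589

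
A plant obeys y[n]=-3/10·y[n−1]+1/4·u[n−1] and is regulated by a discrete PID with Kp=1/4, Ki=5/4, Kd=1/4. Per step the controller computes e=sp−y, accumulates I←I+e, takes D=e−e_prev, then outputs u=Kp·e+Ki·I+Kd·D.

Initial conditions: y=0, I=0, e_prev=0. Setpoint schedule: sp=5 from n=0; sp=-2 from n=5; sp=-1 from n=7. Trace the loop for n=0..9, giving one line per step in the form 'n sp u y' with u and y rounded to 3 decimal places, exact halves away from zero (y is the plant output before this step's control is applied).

0 5 8.750 0.000
1 5 9.922 2.188
2 5 14.620 1.824
3 5 16.253 3.108
4 5 18.899 3.131
5 -2 7.845 3.785
6 -2 7.707 0.826
7 -1 3.691 1.679
8 -1 2.511 0.419
9 -1 0.277 0.502

(exact arithmetic carried between steps; '≈' marks a value shown rounded to 6 d.p. or computed from one; I and e_prev carry over from the previous line; the table rounds u and y to 3 d.p., halves away from zero)
n=0: y=0, sp=5, e=sp−y=5; I=5, D=e−e_prev=5; u=1/4·5+5/4·5+1/4·5=8.75; next y=-3/10·0+1/4·8.75=2.1875
n=1: y=2.1875, sp=5, e=sp−y=2.8125; I=7.8125, D=e−e_prev=-2.1875; u=1/4·2.8125+5/4·7.8125+1/4·(-2.1875)=9.921875; next y=-3/10·2.1875+1/4·9.921875≈1.824219
n=2: y≈1.824219, sp=5, e=sp−y≈3.175781; I≈10.988281, D=e−e_prev≈0.363281; u=1/4·3.175781+5/4·10.988281+1/4·0.363281≈14.620117; next y=-3/10·1.824219+1/4·14.620117≈3.107764
n=3: y≈3.107764, sp=5, e=sp−y≈1.892236; I≈12.880518, D=e−e_prev≈-1.283545; u=1/4·1.892236+5/4·12.880518+1/4·(-1.283545)≈16.252820; next y=-3/10·3.107764+1/4·16.252820≈3.130876
n=4: y≈3.130876, sp=5, e=sp−y≈1.869124; I≈14.749642, D=e−e_prev≈-0.023112; u=1/4·1.869124+5/4·14.749642+1/4·(-0.023112)≈18.898555; next y=-3/10·3.130876+1/4·18.898555≈3.785376
n=5: y≈3.785376, sp=-2, e=sp−y≈-5.785376; I≈8.964266, D=e−e_prev≈-7.654500; u=1/4·(-5.785376)+5/4·8.964266+1/4·(-7.654500)≈7.845363; next y=-3/10·3.785376+1/4·7.845363≈0.825728
n=6: y≈0.825728, sp=-2, e=sp−y≈-2.825728; I≈6.138538, D=e−e_prev≈2.959648; u=1/4·(-2.825728)+5/4·6.138538+1/4·2.959648≈7.706652; next y=-3/10·0.825728+1/4·7.706652≈1.678945
n=7: y≈1.678945, sp=-1, e=sp−y≈-2.678945; I≈3.459593, D=e−e_prev≈0.146783; u=1/4·(-2.678945)+5/4·3.459593+1/4·0.146783≈3.691451; next y=-3/10·1.678945+1/4·3.691451≈0.419179
n=8: y≈0.419179, sp=-1, e=sp−y≈-1.419179; I≈2.040414, D=e−e_prev≈1.259765; u=1/4·(-1.419179)+5/4·2.040414+1/4·1.259765≈2.510664; next y=-3/10·0.419179+1/4·2.510664≈0.501912
n=9: y≈0.501912, sp=-1, e=sp−y≈-1.501912; I≈0.538502, D=e−e_prev≈-0.082733; u=1/4·(-1.501912)+5/4·0.538502+1/4·(-0.082733)≈0.276966; next y=-3/10·0.501912+1/4·0.276966≈-0.081332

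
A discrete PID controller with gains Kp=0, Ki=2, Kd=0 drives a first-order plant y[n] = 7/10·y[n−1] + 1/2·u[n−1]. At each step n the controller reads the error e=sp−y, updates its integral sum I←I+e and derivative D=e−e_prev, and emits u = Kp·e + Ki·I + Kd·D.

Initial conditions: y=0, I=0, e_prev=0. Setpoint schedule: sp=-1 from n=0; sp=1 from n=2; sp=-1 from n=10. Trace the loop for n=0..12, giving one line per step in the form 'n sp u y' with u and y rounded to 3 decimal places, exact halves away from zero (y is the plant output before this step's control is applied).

0 -1 -2.000 0.000
1 -1 -2.000 -1.000
2 1 3.400 -1.700
3 1 4.380 0.510
4 1 1.286 2.547
5 1 -1.566 2.426
6 1 -1.396 0.915
7 1 0.719 -0.057
8 1 2.080 0.319
9 1 1.553 1.264
10 -1 -3.769 1.661
11 -1 -4.326 -0.722
12 -1 -0.990 -2.668

(exact arithmetic carried between steps; '≈' marks a value shown rounded to 6 d.p. or computed from one; I and e_prev carry over from the previous line; the table rounds u and y to 3 d.p., halves away from zero)
n=0: y=0, sp=-1, e=sp−y=-1; I=-1, D=e−e_prev=-1; u=0·(-1)+2·(-1)+0·(-1)=-2; next y=7/10·0+1/2·(-2)=-1
n=1: y=-1, sp=-1, e=sp−y=0; I=-1, D=e−e_prev=1; u=0·0+2·(-1)+0·1=-2; next y=7/10·(-1)+1/2·(-2)=-1.7
n=2: y=-1.7, sp=1, e=sp−y=2.7; I=1.7, D=e−e_prev=2.7; u=0·2.7+2·1.7+0·2.7=3.4; next y=7/10·(-1.7)+1/2·3.4=0.51
n=3: y=0.51, sp=1, e=sp−y=0.49; I=2.19, D=e−e_prev=-2.21; u=0·0.49+2·2.19+0·(-2.21)=4.38; next y=7/10·0.51+1/2·4.38=2.547
n=4: y=2.547, sp=1, e=sp−y=-1.547; I=0.643, D=e−e_prev=-2.037; u=0·(-1.547)+2·0.643+0·(-2.037)=1.286; next y=7/10·2.547+1/2·1.286=2.4259
n=5: y=2.4259, sp=1, e=sp−y=-1.4259; I=-0.7829, D=e−e_prev=0.1211; u=0·(-1.4259)+2·(-0.7829)+0·0.1211=-1.5658; next y=7/10·2.4259+1/2·(-1.5658)=0.91523
n=6: y=0.91523, sp=1, e=sp−y=0.08477; I=-0.69813, D=e−e_prev=1.51067; u=0·0.08477+2·(-0.69813)+0·1.51067=-1.39626; next y=7/10·0.91523+1/2·(-1.39626)=-0.057469
n=7: y=-0.057469, sp=1, e=sp−y=1.057469; I=0.359339, D=e−e_prev=0.972699; u=0·1.057469+2·0.359339+0·0.972699=0.718678; next y=7/10·(-0.057469)+1/2·0.718678≈0.319111
n=8: y≈0.319111, sp=1, e=sp−y≈0.680889; I≈1.040228, D=e−e_prev≈-0.376580; u=0·0.680889+2·1.040228+0·(-0.376580)≈2.080457; next y=7/10·0.319111+1/2·2.080457≈1.263606
n=9: y≈1.263606, sp=1, e=sp−y≈-0.263606; I≈0.776623, D=e−e_prev≈-0.944495; u=0·(-0.263606)+2·0.776623+0·(-0.944495)≈1.553245; next y=7/10·1.263606+1/2·1.553245≈1.661147
n=10: y≈1.661147, sp=-1, e=sp−y≈-2.661147; I≈-1.884524, D=e−e_prev≈-2.397541; u=0·(-2.661147)+2·(-1.884524)+0·(-2.397541)≈-3.769048; next y=7/10·1.661147+1/2·(-3.769048)≈-0.721721
n=11: y≈-0.721721, sp=-1, e=sp−y≈-0.278279; I≈-2.162803, D=e−e_prev≈2.382868; u=0·(-0.278279)+2·(-2.162803)+0·2.382868≈-4.325605; next y=7/10·(-0.721721)+1/2·(-4.325605)≈-2.668008
n=12: y≈-2.668008, sp=-1, e=sp−y≈1.668008; I≈-0.494795, D=e−e_prev≈1.946286; u=0·1.668008+2·(-0.494795)+0·1.946286≈-0.989590; next y=7/10·(-2.668008)+1/2·(-0.989590)≈-2.362400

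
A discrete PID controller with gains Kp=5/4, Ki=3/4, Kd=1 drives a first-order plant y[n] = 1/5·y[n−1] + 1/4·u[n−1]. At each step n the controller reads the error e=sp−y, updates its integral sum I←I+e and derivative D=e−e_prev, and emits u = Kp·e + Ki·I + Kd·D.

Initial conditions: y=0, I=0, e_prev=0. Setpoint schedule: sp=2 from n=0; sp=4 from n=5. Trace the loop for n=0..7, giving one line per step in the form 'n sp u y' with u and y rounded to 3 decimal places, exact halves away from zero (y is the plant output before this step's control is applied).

0 2 6.000 0.000
1 2 1.000 1.500
2 2 5.725 0.550
3 2 2.889 1.541
4 2 5.757 1.030
5 4 10.129 1.645
6 4 6.862 2.861
7 4 10.652 2.288

(exact arithmetic carried between steps; '≈' marks a value shown rounded to 6 d.p. or computed from one; I and e_prev carry over from the previous line; the table rounds u and y to 3 d.p., halves away from zero)
n=0: y=0, sp=2, e=sp−y=2; I=2, D=e−e_prev=2; u=5/4·2+3/4·2+1·2=6; next y=1/5·0+1/4·6=1.5
n=1: y=1.5, sp=2, e=sp−y=0.5; I=2.5, D=e−e_prev=-1.5; u=5/4·0.5+3/4·2.5+1·(-1.5)=1; next y=1/5·1.5+1/4·1=0.55
n=2: y=0.55, sp=2, e=sp−y=1.45; I=3.95, D=e−e_prev=0.95; u=5/4·1.45+3/4·3.95+1·0.95=5.725; next y=1/5·0.55+1/4·5.725=1.54125
n=3: y=1.54125, sp=2, e=sp−y=0.45875; I=4.40875, D=e−e_prev=-0.99125; u=5/4·0.45875+3/4·4.40875+1·(-0.99125)=2.88875; next y=1/5·1.54125+1/4·2.88875≈1.030438
n=4: y≈1.030438, sp=2, e=sp−y≈0.969563; I≈5.378313, D=e−e_prev≈0.510813; u=5/4·0.969563+3/4·5.378313+1·0.510813≈5.7565; next y=1/5·1.030438+1/4·5.7565≈1.645213
n=5: y≈1.645213, sp=4, e=sp−y≈2.354788; I≈7.7331, D=e−e_prev≈1.385225; u=5/4·2.354788+3/4·7.7331+1·1.385225≈10.128534; next y=1/5·1.645213+1/4·10.128534≈2.861176
n=6: y≈2.861176, sp=4, e=sp−y≈1.138824; I≈8.871924, D=e−e_prev≈-1.215964; u=5/4·1.138824+3/4·8.871924+1·(-1.215964)≈6.861509; next y=1/5·2.861176+1/4·6.861509≈2.287613
n=7: y≈2.287613, sp=4, e=sp−y≈1.712387; I≈10.584311, D=e−e_prev≈0.573564; u=5/4·1.712387+3/4·10.584311+1·0.573564≈10.652281; next y=1/5·2.287613+1/4·10.652281≈3.120593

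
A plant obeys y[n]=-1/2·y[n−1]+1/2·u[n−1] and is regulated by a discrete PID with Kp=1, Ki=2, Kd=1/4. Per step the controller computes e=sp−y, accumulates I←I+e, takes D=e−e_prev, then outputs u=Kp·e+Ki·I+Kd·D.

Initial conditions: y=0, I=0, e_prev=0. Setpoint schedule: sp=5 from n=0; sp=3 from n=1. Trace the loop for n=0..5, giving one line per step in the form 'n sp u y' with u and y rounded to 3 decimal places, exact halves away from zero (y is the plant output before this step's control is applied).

0 5 16.250 0.000
1 3 -7.906 8.125
2 3 36.832 -8.016
3 3 -44.100 22.424
4 3 105.641 -33.262
5 3 -169.575 69.451

(exact arithmetic carried between steps; '≈' marks a value shown rounded to 6 d.p. or computed from one; I and e_prev carry over from the previous line; the table rounds u and y to 3 d.p., halves away from zero)
n=0: y=0, sp=5, e=sp−y=5; I=5, D=e−e_prev=5; u=1·5+2·5+1/4·5=16.25; next y=-1/2·0+1/2·16.25=8.125
n=1: y=8.125, sp=3, e=sp−y=-5.125; I=-0.125, D=e−e_prev=-10.125; u=1·(-5.125)+2·(-0.125)+1/4·(-10.125)=-7.90625; next y=-1/2·8.125+1/2·(-7.90625)=-8.015625
n=2: y=-8.015625, sp=3, e=sp−y=11.015625; I=10.890625, D=e−e_prev=16.140625; u=1·11.015625+2·10.890625+1/4·16.140625≈36.832031; next y=-1/2·(-8.015625)+1/2·36.832031≈22.423828
n=3: y≈22.423828, sp=3, e=sp−y≈-19.423828; I≈-8.533203, D=e−e_prev≈-30.439453; u=1·(-19.423828)+2·(-8.533203)+1/4·(-30.439453)≈-44.100098; next y=-1/2·22.423828+1/2·(-44.100098)≈-33.261963
n=4: y≈-33.261963, sp=3, e=sp−y≈36.261963; I≈27.728760, D=e−e_prev≈55.685791; u=1·36.261963+2·27.728760+1/4·55.685791≈105.640930; next y=-1/2·(-33.261963)+1/2·105.640930≈69.451447
n=5: y≈69.451447, sp=3, e=sp−y≈-66.451447; I≈-38.722687, D=e−e_prev≈-102.713409; u=1·(-66.451447)+2·(-38.722687)+1/4·(-102.713409)≈-169.575172; next y=-1/2·69.451447+1/2·(-169.575172)≈-119.513309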